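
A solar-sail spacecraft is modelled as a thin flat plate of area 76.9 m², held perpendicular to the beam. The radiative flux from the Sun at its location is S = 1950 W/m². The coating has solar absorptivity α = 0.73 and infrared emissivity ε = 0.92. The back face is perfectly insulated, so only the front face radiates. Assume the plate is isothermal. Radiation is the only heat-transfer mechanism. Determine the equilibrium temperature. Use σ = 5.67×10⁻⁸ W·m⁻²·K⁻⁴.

T ≈ 406 K

At equilibrium, absorbed power = emitted power.
Absorbing cross-section = A = 76.90 m²; emitting surface = A = 76.90 m² (ratio 1).
αS·A_cross = εσ·A_surf·T⁴  ⇒  T⁴ = αS/(ε·1σ).
T⁴ = 0.730·1950/(0.92·1·5.67×10⁻⁸) = 2.729×10¹⁰ K⁴.
T = (2.729×10¹⁰)^(1/4).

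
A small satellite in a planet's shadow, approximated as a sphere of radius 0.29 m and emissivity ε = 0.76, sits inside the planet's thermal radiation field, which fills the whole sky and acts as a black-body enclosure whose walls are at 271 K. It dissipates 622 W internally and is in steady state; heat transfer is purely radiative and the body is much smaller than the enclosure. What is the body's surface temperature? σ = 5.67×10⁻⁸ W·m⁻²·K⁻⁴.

T ≈ 372 K

For a small grey body in a large enclosure, net radiated power = εσA(T⁴ − T_w⁴).
Steady state: P = εσA(T⁴ − T_w⁴) with A = 4πr² = 1.057 m².
T⁴ = P/(εσA) + T_w⁴ = 622/(0.76·5.67×10⁻⁸·1.057) + (271)⁴
    = 1.366×10¹⁰ + 5.394×10⁹ = 1.905×10¹⁰ K⁴.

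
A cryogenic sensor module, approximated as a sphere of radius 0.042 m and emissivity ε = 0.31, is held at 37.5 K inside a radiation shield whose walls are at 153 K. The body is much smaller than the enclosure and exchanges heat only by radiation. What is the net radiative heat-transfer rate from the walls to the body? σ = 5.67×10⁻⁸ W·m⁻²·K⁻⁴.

P_net ≈ 0.213 W

For a small grey body in a large enclosure: P_net = εσA(T_body⁴ − T_wall⁴).
A = 4πr² = 0.02217 m²; T_body⁴ − T_wall⁴ = 1.978×10⁶ − 5.480×10⁸ = -5.460×10⁸ K⁴.
|P_net| = 0.31·5.67×10⁻⁸·0.02217·5.460×10⁸.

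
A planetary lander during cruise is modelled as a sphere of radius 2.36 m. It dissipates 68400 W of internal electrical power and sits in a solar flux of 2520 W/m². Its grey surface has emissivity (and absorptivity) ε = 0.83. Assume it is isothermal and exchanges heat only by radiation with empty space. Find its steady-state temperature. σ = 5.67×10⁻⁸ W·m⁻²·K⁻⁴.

At steady state, absorbed solar power + internal power = radiated power.
Absorbed: α·S·A_cross = 0.83·2520·17.50 = 36600 W (cross-section πr²).
Total input = 36600 + 68400 = 1.050×10⁵ W.
Radiated: εσ·A_surf·T⁴ with A_surf = 4πr² = 69.99 m².
T⁴ = 1.050×10⁵/(0.83·5.67×10⁻⁸·69.99) = 3.188×10¹⁰ K⁴.

T ≈ 423 K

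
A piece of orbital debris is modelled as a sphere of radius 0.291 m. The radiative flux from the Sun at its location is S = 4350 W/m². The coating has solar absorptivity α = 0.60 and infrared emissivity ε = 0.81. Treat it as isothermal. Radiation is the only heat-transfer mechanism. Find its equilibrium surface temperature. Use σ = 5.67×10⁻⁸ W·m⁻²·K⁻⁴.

At equilibrium, absorbed power = emitted power.
Absorbing cross-section = πr² = 0.2660 m²; emitting surface = 4πr² = 1.064 m² (ratio 4).
αS·A_cross = εσ·A_surf·T⁴  ⇒  T⁴ = αS/(ε·4σ).
T⁴ = 0.600·4350/(0.81·4·5.67×10⁻⁸) = 1.421×10¹⁰ K⁴.
T = (1.421×10¹⁰)^(1/4).

T ≈ 345 K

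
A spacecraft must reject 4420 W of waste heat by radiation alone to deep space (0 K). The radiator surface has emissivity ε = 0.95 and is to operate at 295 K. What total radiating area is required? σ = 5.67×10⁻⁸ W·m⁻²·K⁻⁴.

P = εσA T⁴ ⇒ A = P/(εσT⁴).
T⁴ = 7.573×10⁹ K⁴.
A = 4420/(0.95 × 5.67×10⁻⁸ × 7.573×10⁹).

A ≈ 10.8 m²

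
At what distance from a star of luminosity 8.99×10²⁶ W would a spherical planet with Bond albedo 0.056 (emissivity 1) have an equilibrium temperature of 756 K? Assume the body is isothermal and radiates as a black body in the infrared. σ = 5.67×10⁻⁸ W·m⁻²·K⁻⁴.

For an isothermal black-emitting sphere, (1−a)S·πr² = σ·4πr²·T⁴ ⇒ S = 4σT⁴/(1−a).
S = 4·5.67×10⁻⁸·(756)⁴/0.944 = 78480 W/m².
Flux falls as S = L/(4πd²), so d = √(L/(4πS)) = √(8.99×10²⁶/(4π·78480)).

d ≈ 3.02×10¹⁰ m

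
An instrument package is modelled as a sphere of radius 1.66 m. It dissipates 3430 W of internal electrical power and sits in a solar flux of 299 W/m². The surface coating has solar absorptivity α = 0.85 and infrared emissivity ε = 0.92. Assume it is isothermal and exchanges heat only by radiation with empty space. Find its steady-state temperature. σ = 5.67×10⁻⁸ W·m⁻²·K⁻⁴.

At steady state, absorbed solar power + internal power = radiated power.
Absorbed: α·S·A_cross = 0.85·299·8.657 = 2200 W (cross-section πr²).
Total input = 2200 + 3430 = 5630 W.
Radiated: εσ·A_surf·T⁴ with A_surf = 4πr² = 34.63 m².
T⁴ = 5630/(0.92·5.67×10⁻⁸·34.63) = 3.117×10⁹ K⁴.

T ≈ 236 K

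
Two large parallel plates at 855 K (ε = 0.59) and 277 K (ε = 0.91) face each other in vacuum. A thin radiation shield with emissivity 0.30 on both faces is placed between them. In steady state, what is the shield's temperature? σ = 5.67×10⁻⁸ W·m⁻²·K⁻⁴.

T_s ≈ 706 K

In steady state the net flux on the hot side equals that on the cold side.
σ(T₁⁴−T_s⁴)/D₁ = σ(T_s⁴−T₂⁴)/D₂, with D₁ = 1/ε₁+1/ε_s−1 = 4.028, D₂ = 1/ε_s+1/ε₂−1 = 3.432.
Solve for T_s⁴: T_s⁴ = (D₂·T₁⁴ + D₁·T₂⁴)/(D₁+D₂) = 2.490×10¹¹ K⁴.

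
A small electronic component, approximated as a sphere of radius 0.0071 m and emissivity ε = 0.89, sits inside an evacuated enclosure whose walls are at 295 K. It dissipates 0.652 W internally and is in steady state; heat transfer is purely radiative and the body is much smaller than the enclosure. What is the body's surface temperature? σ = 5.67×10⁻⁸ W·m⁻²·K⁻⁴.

T ≈ 409 K

For a small grey body in a large enclosure, net radiated power = εσA(T⁴ − T_w⁴).
Steady state: P = εσA(T⁴ − T_w⁴) with A = 4πr² = 6.335×10⁻⁴ m².
T⁴ = P/(εσA) + T_w⁴ = 0.652/(0.89·5.67×10⁻⁸·6.335×10⁻⁴) + (295)⁴
    = 2.040×10¹⁰ + 7.573×10⁹ = 2.797×10¹⁰ K⁴.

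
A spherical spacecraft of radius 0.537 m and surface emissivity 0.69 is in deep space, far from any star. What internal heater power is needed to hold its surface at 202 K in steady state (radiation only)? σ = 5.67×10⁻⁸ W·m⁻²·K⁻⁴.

P ≈ 236 W

P = εσ·4πr²·T⁴.
4πr² = 3.624 m²; T⁴ = 1.665×10⁹ K⁴.
P = 0.69·5.67×10⁻⁸·3.624·1.665×10⁹.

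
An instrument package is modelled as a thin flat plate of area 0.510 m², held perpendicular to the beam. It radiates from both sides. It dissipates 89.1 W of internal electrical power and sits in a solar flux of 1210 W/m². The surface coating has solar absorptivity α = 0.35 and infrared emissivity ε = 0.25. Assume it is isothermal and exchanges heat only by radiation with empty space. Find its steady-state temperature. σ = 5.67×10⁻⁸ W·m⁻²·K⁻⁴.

At steady state, absorbed solar power + internal power = radiated power.
Absorbed: α·S·A_cross = 0.35·1210·0.5100 = 216.0 W (cross-section A).
Total input = 216.0 + 89.1 = 305.1 W.
Radiated: εσ·A_surf·T⁴ with A_surf = 2A = 1.020 m².
T⁴ = 305.1/(0.25·5.67×10⁻⁸·1.020) = 2.110×10¹⁰ K⁴.

T ≈ 381 K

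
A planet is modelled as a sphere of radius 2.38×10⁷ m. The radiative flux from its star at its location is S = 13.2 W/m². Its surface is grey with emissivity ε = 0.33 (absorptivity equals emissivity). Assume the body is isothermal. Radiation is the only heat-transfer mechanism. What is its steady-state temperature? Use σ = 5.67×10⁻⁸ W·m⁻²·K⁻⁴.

T ≈ 87.3 K

At equilibrium, absorbed power = emitted power.
Absorbing cross-section = πr² = 1.780×10¹⁵ m²; emitting surface = 4πr² = 7.118×10¹⁵ m² (ratio 4).
εS·A_cross = εσ·A_surf·T⁴  ⇒  T⁴ = S/(4σ)   (ε cancels).
T⁴ = 13.2/(4·5.67×10⁻⁸) = 5.820×10⁷ K⁴.
T = (5.820×10⁷)^(1/4).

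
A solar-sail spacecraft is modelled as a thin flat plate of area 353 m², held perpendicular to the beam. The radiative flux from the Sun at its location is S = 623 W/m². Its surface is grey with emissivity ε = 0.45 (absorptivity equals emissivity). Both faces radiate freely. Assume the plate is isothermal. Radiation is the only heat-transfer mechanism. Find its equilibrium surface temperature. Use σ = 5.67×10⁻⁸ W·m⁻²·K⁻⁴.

At equilibrium, absorbed power = emitted power.
Absorbing cross-section = A = 353.0 m²; emitting surface = 2A = 706.0 m² (ratio 2).
εS·A_cross = εσ·A_surf·T⁴  ⇒  T⁴ = S/(2σ)   (ε cancels).
T⁴ = 623/(2·5.67×10⁻⁸) = 5.494×10⁹ K⁴.
T = (5.494×10⁹)^(1/4).

T ≈ 272 K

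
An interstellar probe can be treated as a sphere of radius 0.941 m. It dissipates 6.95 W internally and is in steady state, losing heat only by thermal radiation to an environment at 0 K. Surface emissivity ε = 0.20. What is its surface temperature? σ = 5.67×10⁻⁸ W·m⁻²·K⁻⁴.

T ≈ 86.1 K

Steady state: internal power = radiated power, P = εσA T⁴.
Radiating area A = 4πr² = 11.13 m².
T⁴ = P/(εσA) = 6.95/(0.20·5.67×10⁻⁸·11.13) = 5.508×10⁷ K⁴.
T = (5.508×10⁷)^(1/4).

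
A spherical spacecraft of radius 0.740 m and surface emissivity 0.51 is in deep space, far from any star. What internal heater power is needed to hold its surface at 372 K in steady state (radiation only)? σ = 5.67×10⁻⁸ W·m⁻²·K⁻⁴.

P = εσ·4πr²·T⁴.
4πr² = 6.881 m²; T⁴ = 1.915×10¹⁰ K⁴.
P = 0.51·5.67×10⁻⁸·6.881·1.915×10¹⁰.

P ≈ 3810 W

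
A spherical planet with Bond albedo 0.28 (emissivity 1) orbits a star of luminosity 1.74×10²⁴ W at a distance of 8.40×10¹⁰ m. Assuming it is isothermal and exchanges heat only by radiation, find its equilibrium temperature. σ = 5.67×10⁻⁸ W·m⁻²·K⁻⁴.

First find the stellar flux at distance d: S = L/(4πd²) = 1.74×10²⁴/(4π·(8.40×10¹⁰)²) = 19.62 W/m².
For an isothermal sphere, absorbed (1−a)S·πr² = emitted σ·4πr²·T⁴, so T⁴ = (1−a)S/(4σ).
T⁴ = 0.720·19.62/(4·5.67×10⁻⁸) = 6.230×10⁷ K⁴.

T ≈ 88.8 K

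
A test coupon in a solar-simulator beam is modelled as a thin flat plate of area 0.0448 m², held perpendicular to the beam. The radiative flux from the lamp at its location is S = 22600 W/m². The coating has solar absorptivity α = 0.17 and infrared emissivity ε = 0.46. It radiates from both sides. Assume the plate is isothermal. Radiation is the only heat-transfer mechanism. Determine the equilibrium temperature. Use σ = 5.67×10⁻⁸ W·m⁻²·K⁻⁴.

At equilibrium, absorbed power = emitted power.
Absorbing cross-section = A = 0.04480 m²; emitting surface = 2A = 0.08960 m² (ratio 2).
αS·A_cross = εσ·A_surf·T⁴  ⇒  T⁴ = αS/(ε·2σ).
T⁴ = 0.170·22600/(0.46·2·5.67×10⁻⁸) = 7.365×10¹⁰ K⁴.
T = (7.365×10¹⁰)^(1/4).

T ≈ 521 K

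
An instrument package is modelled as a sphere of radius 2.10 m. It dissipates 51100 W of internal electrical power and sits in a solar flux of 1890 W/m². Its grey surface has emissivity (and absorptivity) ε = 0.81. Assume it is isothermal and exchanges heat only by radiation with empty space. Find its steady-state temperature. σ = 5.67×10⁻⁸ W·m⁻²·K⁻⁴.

At steady state, absorbed solar power + internal power = radiated power.
Absorbed: α·S·A_cross = 0.81·1890·13.85 = 21210 W (cross-section πr²).
Total input = 21210 + 51100 = 72310 W.
Radiated: εσ·A_surf·T⁴ with A_surf = 4πr² = 55.42 m².
T⁴ = 72310/(0.81·5.67×10⁻⁸·55.42) = 2.841×10¹⁰ K⁴.

T ≈ 411 K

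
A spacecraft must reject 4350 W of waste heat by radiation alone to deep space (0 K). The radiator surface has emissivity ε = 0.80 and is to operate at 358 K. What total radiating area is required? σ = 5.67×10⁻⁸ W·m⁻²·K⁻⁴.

A ≈ 5.84 m²

P = εσA T⁴ ⇒ A = P/(εσT⁴).
T⁴ = 1.643×10¹⁰ K⁴.
A = 4350/(0.80 × 5.67×10⁻⁸ × 1.643×10¹⁰).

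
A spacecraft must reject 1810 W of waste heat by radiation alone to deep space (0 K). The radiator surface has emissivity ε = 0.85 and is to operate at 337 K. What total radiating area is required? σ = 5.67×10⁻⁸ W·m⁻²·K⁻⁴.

P = εσA T⁴ ⇒ A = P/(εσT⁴).
T⁴ = 1.290×10¹⁰ K⁴.
A = 1810/(0.85 × 5.67×10⁻⁸ × 1.290×10¹⁰).

A ≈ 2.91 m²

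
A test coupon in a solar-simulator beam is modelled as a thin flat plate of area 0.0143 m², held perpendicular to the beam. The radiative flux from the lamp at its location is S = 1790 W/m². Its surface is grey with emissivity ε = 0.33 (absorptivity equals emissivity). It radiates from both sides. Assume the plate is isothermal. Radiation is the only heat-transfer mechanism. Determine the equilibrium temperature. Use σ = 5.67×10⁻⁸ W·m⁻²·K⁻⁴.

T ≈ 354 K

At equilibrium, absorbed power = emitted power.
Absorbing cross-section = A = 0.01430 m²; emitting surface = 2A = 0.02860 m² (ratio 2).
εS·A_cross = εσ·A_surf·T⁴  ⇒  T⁴ = S/(2σ)   (ε cancels).
T⁴ = 1790/(2·5.67×10⁻⁸) = 1.578×10¹⁰ K⁴.
T = (1.578×10¹⁰)^(1/4).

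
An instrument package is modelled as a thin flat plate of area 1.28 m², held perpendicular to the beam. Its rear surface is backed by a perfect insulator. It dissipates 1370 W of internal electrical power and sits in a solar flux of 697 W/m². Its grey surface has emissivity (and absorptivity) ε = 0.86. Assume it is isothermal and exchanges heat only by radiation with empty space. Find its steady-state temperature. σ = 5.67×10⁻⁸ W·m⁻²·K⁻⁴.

At steady state, absorbed solar power + internal power = radiated power.
Absorbed: α·S·A_cross = 0.86·697·1.280 = 767.3 W (cross-section A).
Total input = 767.3 + 1370 = 2137 W.
Radiated: εσ·A_surf·T⁴ with A_surf = A = 1.280 m².
T⁴ = 2137/(0.86·5.67×10⁻⁸·1.280) = 3.424×10¹⁰ K⁴.

T ≈ 430 K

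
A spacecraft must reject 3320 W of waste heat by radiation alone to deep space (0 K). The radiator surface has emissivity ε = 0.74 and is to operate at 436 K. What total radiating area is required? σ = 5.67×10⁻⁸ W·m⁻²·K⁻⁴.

P = εσA T⁴ ⇒ A = P/(εσT⁴).
T⁴ = 3.614×10¹⁰ K⁴.
A = 3320/(0.74 × 5.67×10⁻⁸ × 3.614×10¹⁰).

A ≈ 2.19 m²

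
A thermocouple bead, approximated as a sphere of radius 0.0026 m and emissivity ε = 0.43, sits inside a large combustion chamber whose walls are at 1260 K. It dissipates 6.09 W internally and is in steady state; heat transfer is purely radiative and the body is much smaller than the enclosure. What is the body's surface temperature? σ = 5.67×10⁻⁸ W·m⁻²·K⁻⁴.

T ≈ 1530 K

For a small grey body in a large enclosure, net radiated power = εσA(T⁴ − T_w⁴).
Steady state: P = εσA(T⁴ − T_w⁴) with A = 4πr² = 8.495×10⁻⁵ m².
T⁴ = P/(εσA) + T_w⁴ = 6.09/(0.43·5.67×10⁻⁸·8.495×10⁻⁵) + (1260)⁴
    = 2.940×10¹² + 2.520×10¹² = 5.461×10¹² K⁴.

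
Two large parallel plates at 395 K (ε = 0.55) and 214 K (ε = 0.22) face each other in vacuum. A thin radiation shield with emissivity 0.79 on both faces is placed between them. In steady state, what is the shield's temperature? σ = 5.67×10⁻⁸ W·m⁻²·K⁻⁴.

In steady state the net flux on the hot side equals that on the cold side.
σ(T₁⁴−T_s⁴)/D₁ = σ(T_s⁴−T₂⁴)/D₂, with D₁ = 1/ε₁+1/ε_s−1 = 2.084, D₂ = 1/ε_s+1/ε₂−1 = 4.811.
Solve for T_s⁴: T_s⁴ = (D₂·T₁⁴ + D₁·T₂⁴)/(D₁+D₂) = 1.762×10¹⁰ K⁴.

T_s ≈ 364 K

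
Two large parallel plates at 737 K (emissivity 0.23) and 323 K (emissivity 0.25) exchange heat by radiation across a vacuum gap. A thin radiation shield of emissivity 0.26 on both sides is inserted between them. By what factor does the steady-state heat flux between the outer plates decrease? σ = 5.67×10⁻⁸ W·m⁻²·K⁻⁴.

factor ≈ 1.91

Without shield: q₀ = σΔ(T⁴)/(1/ε₁+1/ε₂−1) with denominator 7.348.
With shield the two gaps are in series; the resistances add: (1/ε₁+1/ε_s−1)+(1/ε_s+1/ε₂−1) = 7.194+6.846 = 14.04.
Heat-flux ratio q₀/q = 14.04/7.348.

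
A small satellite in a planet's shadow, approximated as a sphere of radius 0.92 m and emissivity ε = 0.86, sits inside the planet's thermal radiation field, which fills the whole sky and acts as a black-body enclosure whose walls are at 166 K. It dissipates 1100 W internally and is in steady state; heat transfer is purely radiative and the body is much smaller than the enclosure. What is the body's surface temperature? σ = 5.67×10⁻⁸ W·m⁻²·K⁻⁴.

T ≈ 232 K

For a small grey body in a large enclosure, net radiated power = εσA(T⁴ − T_w⁴).
Steady state: P = εσA(T⁴ − T_w⁴) with A = 4πr² = 10.64 m².
T⁴ = P/(εσA) + T_w⁴ = 1100/(0.86·5.67×10⁻⁸·10.64) + (166)⁴
    = 2.121×10⁹ + 7.593×10⁸ = 2.880×10⁹ K⁴.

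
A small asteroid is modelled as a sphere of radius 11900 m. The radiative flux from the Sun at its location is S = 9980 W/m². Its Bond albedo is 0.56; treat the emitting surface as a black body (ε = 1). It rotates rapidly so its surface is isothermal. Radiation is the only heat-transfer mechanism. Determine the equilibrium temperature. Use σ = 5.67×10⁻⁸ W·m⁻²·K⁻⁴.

T ≈ 373 K

At equilibrium, absorbed power = emitted power.
Absorbing cross-section = πr² = 4.449×10⁸ m²; emitting surface = 4πr² = 1.780×10⁹ m² (ratio 4).
(1−a)S·A_cross = εσ·A_surf·T⁴  ⇒  T⁴ = (1−a)S/(4σ).
T⁴ = 0.440·9980/(4·5.67×10⁻⁸) = 1.936×10¹⁰ K⁴.
T = (1.936×10¹⁰)^(1/4).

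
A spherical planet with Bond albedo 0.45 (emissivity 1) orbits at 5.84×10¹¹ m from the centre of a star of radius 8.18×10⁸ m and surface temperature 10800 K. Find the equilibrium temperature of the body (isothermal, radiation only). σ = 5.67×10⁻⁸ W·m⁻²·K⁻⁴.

The star's surface emits σT_*⁴; at distance d the flux is S = σT_*⁴(R_*/d)².
S = 5.67×10⁻⁸·(10800)⁴·(8.18×10⁸/5.84×10¹¹)² = 1513 W/m².
For an isothermal sphere T⁴ = (1−a)S/(4σ) = 3.670×10⁹ K⁴.

T ≈ 246 K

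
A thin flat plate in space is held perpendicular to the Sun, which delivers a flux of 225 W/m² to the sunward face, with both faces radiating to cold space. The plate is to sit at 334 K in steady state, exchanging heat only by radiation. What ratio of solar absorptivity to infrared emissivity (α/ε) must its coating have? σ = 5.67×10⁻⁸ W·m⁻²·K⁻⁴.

α/ε ≈ 6.27

Balance: αS·A = εσ·2A·T⁴ ⇒ α/ε = 2σT⁴/S.
α/ε = 2·5.67×10⁻⁸·(334)⁴/225 = 2·5.67×10⁻⁸·1.244×10¹⁰/225.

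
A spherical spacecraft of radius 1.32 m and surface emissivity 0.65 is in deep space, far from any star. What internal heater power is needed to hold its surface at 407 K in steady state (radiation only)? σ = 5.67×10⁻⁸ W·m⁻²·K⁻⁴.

P = εσ·4πr²·T⁴.
4πr² = 21.90 m²; T⁴ = 2.744×10¹⁰ K⁴.
P = 0.65·5.67×10⁻⁸·21.90·2.744×10¹⁰.

P ≈ 22100 W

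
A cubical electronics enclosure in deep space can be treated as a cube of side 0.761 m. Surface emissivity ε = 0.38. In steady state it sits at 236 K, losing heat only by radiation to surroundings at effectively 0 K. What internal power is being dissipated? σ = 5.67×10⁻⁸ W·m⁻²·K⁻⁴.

Steady state: P = εσA T⁴.
A = 6L² = 3.475 m²; T⁴ = (236)⁴ = 3.102×10⁹ K⁴.
P = 0.38 × 5.67×10⁻⁸ × 3.475 × 3.102×10⁹.

P ≈ 232 W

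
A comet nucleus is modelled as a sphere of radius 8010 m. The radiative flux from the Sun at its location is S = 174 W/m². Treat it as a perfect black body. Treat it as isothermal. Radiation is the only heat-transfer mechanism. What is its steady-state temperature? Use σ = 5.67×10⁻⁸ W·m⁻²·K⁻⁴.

At equilibrium, absorbed power = emitted power.
Absorbing cross-section = πr² = 2.016×10⁸ m²; emitting surface = 4πr² = 8.063×10⁸ m² (ratio 4).
S·A_cross = εσ·A_surf·T⁴  ⇒  T⁴ = S/(4σ).
T⁴ = 1.00·174/(4·5.67×10⁻⁸) = 7.672×10⁸ K⁴.
T = (7.672×10⁸)^(1/4).

T ≈ 166 K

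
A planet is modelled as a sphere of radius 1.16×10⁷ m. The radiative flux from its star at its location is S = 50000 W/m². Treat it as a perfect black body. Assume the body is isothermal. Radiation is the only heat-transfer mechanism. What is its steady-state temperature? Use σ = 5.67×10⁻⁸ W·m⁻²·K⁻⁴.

At equilibrium, absorbed power = emitted power.
Absorbing cross-section = πr² = 4.227×10¹⁴ m²; emitting surface = 4πr² = 1.691×10¹⁵ m² (ratio 4).
S·A_cross = εσ·A_surf·T⁴  ⇒  T⁴ = S/(4σ).
T⁴ = 1.00·50000/(4·5.67×10⁻⁸) = 2.205×10¹¹ K⁴.
T = (2.205×10¹¹)^(1/4).

T ≈ 685 K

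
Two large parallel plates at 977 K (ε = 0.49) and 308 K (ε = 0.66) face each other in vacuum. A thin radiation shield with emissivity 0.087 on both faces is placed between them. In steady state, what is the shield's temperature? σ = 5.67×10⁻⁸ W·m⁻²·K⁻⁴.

In steady state the net flux on the hot side equals that on the cold side.
σ(T₁⁴−T_s⁴)/D₁ = σ(T_s⁴−T₂⁴)/D₂, with D₁ = 1/ε₁+1/ε_s−1 = 12.54, D₂ = 1/ε_s+1/ε₂−1 = 12.01.
Solve for T_s⁴: T_s⁴ = (D₂·T₁⁴ + D₁·T₂⁴)/(D₁+D₂) = 4.504×10¹¹ K⁴.

T_s ≈ 819 K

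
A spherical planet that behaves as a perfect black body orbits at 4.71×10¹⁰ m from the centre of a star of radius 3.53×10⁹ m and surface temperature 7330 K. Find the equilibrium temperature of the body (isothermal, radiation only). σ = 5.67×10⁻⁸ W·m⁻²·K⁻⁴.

The star's surface emits σT_*⁴; at distance d the flux is S = σT_*⁴(R_*/d)².
S = 5.67×10⁻⁸·(7330)⁴·(3.53×10⁹/4.71×10¹⁰)² = 9.194×10⁵ W/m².
For an isothermal sphere T⁴ = (1−a)S/(4σ) = 4.054×10¹² K⁴.

T ≈ 1420 K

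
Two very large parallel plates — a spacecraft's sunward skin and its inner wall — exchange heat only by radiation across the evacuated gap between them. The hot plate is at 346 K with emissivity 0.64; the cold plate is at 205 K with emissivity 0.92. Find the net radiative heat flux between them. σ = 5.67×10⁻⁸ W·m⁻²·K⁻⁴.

q ≈ 432 W/m²

For two infinite grey parallel plates, q = σ(T₁⁴ − T₂⁴)/(1/ε₁ + 1/ε₂ − 1).
T₁⁴ − T₂⁴ = 1.433×10¹⁰ − 1.766×10⁹ = 1.257×10¹⁰ K⁴.
1/ε₁ + 1/ε₂ − 1 = 1.562 + 1.087 − 1 = 1.649.
q = 5.67×10⁻⁸ × 1.257×10¹⁰ / 1.649.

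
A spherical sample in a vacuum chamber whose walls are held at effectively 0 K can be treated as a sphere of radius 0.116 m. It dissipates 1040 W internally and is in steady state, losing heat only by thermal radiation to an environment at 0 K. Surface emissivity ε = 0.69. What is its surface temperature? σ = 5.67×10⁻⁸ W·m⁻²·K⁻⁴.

Steady state: internal power = radiated power, P = εσA T⁴.
Radiating area A = 4πr² = 0.1691 m².
T⁴ = P/(εσA) = 1040/(0.69·5.67×10⁻⁸·0.1691) = 1.572×10¹¹ K⁴.
T = (1.572×10¹¹)^(1/4).

T ≈ 630 K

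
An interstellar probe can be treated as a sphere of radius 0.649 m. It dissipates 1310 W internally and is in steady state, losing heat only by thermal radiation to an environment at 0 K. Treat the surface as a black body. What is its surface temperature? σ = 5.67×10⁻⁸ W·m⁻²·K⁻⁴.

T ≈ 257 K

Steady state: internal power = radiated power, P = εσA T⁴.
Radiating area A = 4πr² = 5.293 m².
T⁴ = P/(εσA) = 1310/(1.0·5.67×10⁻⁸·5.293) = 4.365×10⁹ K⁴.
T = (4.365×10⁹)^(1/4).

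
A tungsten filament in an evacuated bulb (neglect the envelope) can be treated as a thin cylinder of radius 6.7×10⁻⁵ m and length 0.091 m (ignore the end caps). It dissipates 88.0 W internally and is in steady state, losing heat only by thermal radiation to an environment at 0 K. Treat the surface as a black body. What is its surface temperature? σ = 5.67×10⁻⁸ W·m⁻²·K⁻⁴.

T ≈ 2520 K

Steady state: internal power = radiated power, P = εσA T⁴.
Radiating area A = 2πrL = 3.831×10⁻⁵ m².
T⁴ = P/(εσA) = 88.0/(1.0·5.67×10⁻⁸·3.831×10⁻⁵) = 4.051×10¹³ K⁴.
T = (4.051×10¹³)^(1/4).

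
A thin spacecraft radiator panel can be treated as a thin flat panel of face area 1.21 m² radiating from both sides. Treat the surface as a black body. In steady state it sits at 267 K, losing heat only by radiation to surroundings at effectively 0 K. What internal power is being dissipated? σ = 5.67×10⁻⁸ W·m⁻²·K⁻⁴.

P ≈ 697 W

Steady state: P = εσA T⁴.
A = 2·1.21 = 2.420 m²; T⁴ = (267)⁴ = 5.082×10⁹ K⁴.
P = 1.0 × 5.67×10⁻⁸ × 2.420 × 5.082×10⁹.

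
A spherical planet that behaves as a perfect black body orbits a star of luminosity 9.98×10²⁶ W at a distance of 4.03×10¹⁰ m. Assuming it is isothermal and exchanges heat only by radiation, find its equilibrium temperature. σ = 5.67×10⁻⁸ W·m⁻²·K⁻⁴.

T ≈ 681 K

First find the stellar flux at distance d: S = L/(4πd²) = 9.98×10²⁶/(4π·(4.03×10¹⁰)²) = 48900 W/m².
For an isothermal sphere, absorbed (1−a)S·πr² = emitted σ·4πr²·T⁴, so T⁴ = (1−a)S/(4σ).
T⁴ = 1.00·48900/(4·5.67×10⁻⁸) = 2.156×10¹¹ K⁴.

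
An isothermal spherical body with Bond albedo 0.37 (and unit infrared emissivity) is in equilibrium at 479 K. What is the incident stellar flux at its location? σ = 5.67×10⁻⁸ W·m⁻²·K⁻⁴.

S ≈ 19000 W/m²

(1−a)S·πr² = σ·4πr²·T⁴ ⇒ S = 4σT⁴/(1−a).
S = 4·5.67×10⁻⁸·5.264×10¹⁰/0.630.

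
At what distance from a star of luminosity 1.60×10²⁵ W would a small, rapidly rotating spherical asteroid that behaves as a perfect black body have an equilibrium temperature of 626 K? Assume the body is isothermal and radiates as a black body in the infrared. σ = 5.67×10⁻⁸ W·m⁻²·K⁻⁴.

d ≈ 6.05×10⁹ m

For an isothermal black-emitting sphere, (1−a)S·πr² = σ·4πr²·T⁴ ⇒ S = 4σT⁴/(1−a).
S = 4·5.67×10⁻⁸·(626)⁴/1.00 = 34830 W/m².
Flux falls as S = L/(4πd²), so d = √(L/(4πS)) = √(1.60×10²⁵/(4π·34830)).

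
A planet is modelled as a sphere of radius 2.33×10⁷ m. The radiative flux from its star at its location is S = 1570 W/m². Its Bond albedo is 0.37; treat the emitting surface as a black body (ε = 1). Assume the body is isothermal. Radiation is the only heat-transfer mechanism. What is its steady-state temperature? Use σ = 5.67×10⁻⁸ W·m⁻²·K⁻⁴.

T ≈ 257 K

At equilibrium, absorbed power = emitted power.
Absorbing cross-section = πr² = 1.706×10¹⁵ m²; emitting surface = 4πr² = 6.822×10¹⁵ m² (ratio 4).
(1−a)S·A_cross = εσ·A_surf·T⁴  ⇒  T⁴ = (1−a)S/(4σ).
T⁴ = 0.630·1570/(4·5.67×10⁻⁸) = 4.361×10⁹ K⁴.
T = (4.361×10⁹)^(1/4).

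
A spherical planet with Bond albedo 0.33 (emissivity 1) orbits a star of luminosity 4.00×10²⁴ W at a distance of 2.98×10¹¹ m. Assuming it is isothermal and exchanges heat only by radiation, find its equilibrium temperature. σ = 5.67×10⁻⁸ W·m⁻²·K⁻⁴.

T ≈ 57.0 K

First find the stellar flux at distance d: S = L/(4πd²) = 4.00×10²⁴/(4π·(2.98×10¹¹)²) = 3.584 W/m².
For an isothermal sphere, absorbed (1−a)S·πr² = emitted σ·4πr²·T⁴, so T⁴ = (1−a)S/(4σ).
T⁴ = 0.670·3.584/(4·5.67×10⁻⁸) = 1.059×10⁷ K⁴.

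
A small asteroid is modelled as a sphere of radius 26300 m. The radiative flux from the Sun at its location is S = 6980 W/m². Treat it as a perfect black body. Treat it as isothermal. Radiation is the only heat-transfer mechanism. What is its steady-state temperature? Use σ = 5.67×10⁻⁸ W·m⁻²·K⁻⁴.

At equilibrium, absorbed power = emitted power.
Absorbing cross-section = πr² = 2.173×10⁹ m²; emitting surface = 4πr² = 8.692×10⁹ m² (ratio 4).
S·A_cross = εσ·A_surf·T⁴  ⇒  T⁴ = S/(4σ).
T⁴ = 1.00·6980/(4·5.67×10⁻⁸) = 3.078×10¹⁰ K⁴.
T = (3.078×10¹⁰)^(1/4).

T ≈ 419 K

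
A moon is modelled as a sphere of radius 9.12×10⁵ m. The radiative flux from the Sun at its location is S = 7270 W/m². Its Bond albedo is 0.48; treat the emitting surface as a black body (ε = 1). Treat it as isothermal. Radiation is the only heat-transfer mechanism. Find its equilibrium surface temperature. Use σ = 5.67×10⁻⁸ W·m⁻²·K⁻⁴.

At equilibrium, absorbed power = emitted power.
Absorbing cross-section = πr² = 2.613×10¹² m²; emitting surface = 4πr² = 1.045×10¹³ m² (ratio 4).
(1−a)S·A_cross = εσ·A_surf·T⁴  ⇒  T⁴ = (1−a)S/(4σ).
T⁴ = 0.520·7270/(4·5.67×10⁻⁸) = 1.667×10¹⁰ K⁴.
T = (1.667×10¹⁰)^(1/4).

T ≈ 359 K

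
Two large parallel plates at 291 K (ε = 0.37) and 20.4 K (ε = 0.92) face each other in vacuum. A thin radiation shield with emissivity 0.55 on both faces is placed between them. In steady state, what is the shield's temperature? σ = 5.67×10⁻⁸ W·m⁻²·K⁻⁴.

T_s ≈ 224 K

In steady state the net flux on the hot side equals that on the cold side.
σ(T₁⁴−T_s⁴)/D₁ = σ(T_s⁴−T₂⁴)/D₂, with D₁ = 1/ε₁+1/ε_s−1 = 3.521, D₂ = 1/ε_s+1/ε₂−1 = 1.905.
Solve for T_s⁴: T_s⁴ = (D₂·T₁⁴ + D₁·T₂⁴)/(D₁+D₂) = 2.518×10⁹ K⁴.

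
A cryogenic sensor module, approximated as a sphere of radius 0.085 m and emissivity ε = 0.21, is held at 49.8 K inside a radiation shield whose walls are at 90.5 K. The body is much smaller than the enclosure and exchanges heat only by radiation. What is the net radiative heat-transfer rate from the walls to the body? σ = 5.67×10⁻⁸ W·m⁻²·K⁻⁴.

For a small grey body in a large enclosure: P_net = εσA(T_body⁴ − T_wall⁴).
A = 4πr² = 0.09079 m²; T_body⁴ − T_wall⁴ = 6.151×10⁶ − 6.708×10⁷ = -6.093×10⁷ K⁴.
|P_net| = 0.21·5.67×10⁻⁸·0.09079·6.093×10⁷.

P_net ≈ 0.0659 W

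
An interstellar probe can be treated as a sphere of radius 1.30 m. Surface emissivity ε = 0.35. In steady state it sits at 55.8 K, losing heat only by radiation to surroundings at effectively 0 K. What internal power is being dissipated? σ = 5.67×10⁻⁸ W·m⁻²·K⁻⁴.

P ≈ 4.09 W

Steady state: P = εσA T⁴.
A = 4πr² = 21.24 m²; T⁴ = (55.8)⁴ = 9.695×10⁶ K⁴.
P = 0.35 × 5.67×10⁻⁸ × 21.24 × 9.695×10⁶.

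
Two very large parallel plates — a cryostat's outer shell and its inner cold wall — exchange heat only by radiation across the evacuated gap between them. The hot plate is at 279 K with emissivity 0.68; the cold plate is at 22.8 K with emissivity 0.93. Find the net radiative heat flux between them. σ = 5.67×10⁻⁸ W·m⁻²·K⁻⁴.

q ≈ 222 W/m²

For two infinite grey parallel plates, q = σ(T₁⁴ − T₂⁴)/(1/ε₁ + 1/ε₂ − 1).
T₁⁴ − T₂⁴ = 6.059×10⁹ − 2.702×10⁵ = 6.059×10⁹ K⁴.
1/ε₁ + 1/ε₂ − 1 = 1.471 + 1.075 − 1 = 1.546.
q = 5.67×10⁻⁸ × 6.059×10⁹ / 1.546.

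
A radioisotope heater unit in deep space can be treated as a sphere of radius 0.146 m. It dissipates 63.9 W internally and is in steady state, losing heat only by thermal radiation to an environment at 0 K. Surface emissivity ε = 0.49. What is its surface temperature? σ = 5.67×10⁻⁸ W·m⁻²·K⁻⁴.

T ≈ 304 K

Steady state: internal power = radiated power, P = εσA T⁴.
Radiating area A = 4πr² = 0.2679 m².
T⁴ = P/(εσA) = 63.9/(0.49·5.67×10⁻⁸·0.2679) = 8.586×10⁹ K⁴.
T = (8.586×10⁹)^(1/4).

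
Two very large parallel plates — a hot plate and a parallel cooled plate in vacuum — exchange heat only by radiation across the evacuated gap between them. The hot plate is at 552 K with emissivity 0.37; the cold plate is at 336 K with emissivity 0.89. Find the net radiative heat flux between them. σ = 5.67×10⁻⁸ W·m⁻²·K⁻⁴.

For two infinite grey parallel plates, q = σ(T₁⁴ − T₂⁴)/(1/ε₁ + 1/ε₂ − 1).
T₁⁴ − T₂⁴ = 9.284×10¹⁰ − 1.275×10¹⁰ = 8.010×10¹⁰ K⁴.
1/ε₁ + 1/ε₂ − 1 = 2.703 + 1.124 − 1 = 2.826.
q = 5.67×10⁻⁸ × 8.010×10¹⁰ / 2.826.

q ≈ 1610 W/m²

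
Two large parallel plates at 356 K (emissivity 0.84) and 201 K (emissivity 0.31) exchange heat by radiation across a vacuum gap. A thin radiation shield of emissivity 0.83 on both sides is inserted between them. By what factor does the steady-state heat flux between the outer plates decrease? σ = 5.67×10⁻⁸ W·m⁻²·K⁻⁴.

factor ≈ 1.41

Without shield: q₀ = σΔ(T⁴)/(1/ε₁+1/ε₂−1) with denominator 3.416.
With shield the two gaps are in series; the resistances add: (1/ε₁+1/ε_s−1)+(1/ε_s+1/ε₂−1) = 1.395+3.431 = 4.826.
Heat-flux ratio q₀/q = 4.826/3.416.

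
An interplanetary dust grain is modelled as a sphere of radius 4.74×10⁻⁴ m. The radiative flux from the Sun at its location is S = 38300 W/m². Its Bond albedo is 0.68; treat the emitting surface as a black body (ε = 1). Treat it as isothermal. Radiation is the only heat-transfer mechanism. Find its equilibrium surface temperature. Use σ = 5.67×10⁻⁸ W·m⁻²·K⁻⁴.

T ≈ 482 K

At equilibrium, absorbed power = emitted power.
Absorbing cross-section = πr² = 7.058×10⁻⁷ m²; emitting surface = 4πr² = 2.823×10⁻⁶ m² (ratio 4).
(1−a)S·A_cross = εσ·A_surf·T⁴  ⇒  T⁴ = (1−a)S/(4σ).
T⁴ = 0.320·38300/(4·5.67×10⁻⁸) = 5.404×10¹⁰ K⁴.
T = (5.404×10¹⁰)^(1/4).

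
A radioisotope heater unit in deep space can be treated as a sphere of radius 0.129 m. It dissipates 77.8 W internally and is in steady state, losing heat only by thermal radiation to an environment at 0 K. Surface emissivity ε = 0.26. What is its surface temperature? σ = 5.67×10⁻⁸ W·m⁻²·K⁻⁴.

T ≈ 399 K

Steady state: internal power = radiated power, P = εσA T⁴.
Radiating area A = 4πr² = 0.2091 m².
T⁴ = P/(εσA) = 77.8/(0.26·5.67×10⁻⁸·0.2091) = 2.524×10¹⁰ K⁴.
T = (2.524×10¹⁰)^(1/4).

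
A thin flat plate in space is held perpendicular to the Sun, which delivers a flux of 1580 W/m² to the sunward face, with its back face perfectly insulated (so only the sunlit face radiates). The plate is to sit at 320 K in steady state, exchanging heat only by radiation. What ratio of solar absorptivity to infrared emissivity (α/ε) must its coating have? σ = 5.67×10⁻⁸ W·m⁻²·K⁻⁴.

α/ε ≈ 0.376

Balance: αS·A = εσ·1A·T⁴ ⇒ α/ε = σT⁴/S.
α/ε = 5.67×10⁻⁸·(320)⁴/1580 = 5.67×10⁻⁸·1.049×10¹⁰/1580.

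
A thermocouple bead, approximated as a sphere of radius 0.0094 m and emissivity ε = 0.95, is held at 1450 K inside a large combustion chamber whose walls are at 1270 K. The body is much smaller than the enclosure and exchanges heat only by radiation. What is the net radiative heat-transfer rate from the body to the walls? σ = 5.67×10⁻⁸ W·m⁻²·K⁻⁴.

For a small grey body in a large enclosure: P_net = εσA(T_body⁴ − T_wall⁴).
A = 4πr² = 0.001110 m²; T_body⁴ − T_wall⁴ = 4.421×10¹² − 2.601×10¹² = 1.819×10¹² K⁴.
|P_net| = 0.95·5.67×10⁻⁸·0.001110·1.819×10¹².

P_net ≈ 109 W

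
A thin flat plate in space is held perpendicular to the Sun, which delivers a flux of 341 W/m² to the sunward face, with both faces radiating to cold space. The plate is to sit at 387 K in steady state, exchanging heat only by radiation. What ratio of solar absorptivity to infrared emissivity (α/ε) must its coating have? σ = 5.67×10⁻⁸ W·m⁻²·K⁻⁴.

α/ε ≈ 7.46

Balance: αS·A = εσ·2A·T⁴ ⇒ α/ε = 2σT⁴/S.
α/ε = 2·5.67×10⁻⁸·(387)⁴/341 = 2·5.67×10⁻⁸·2.243×10¹⁰/341.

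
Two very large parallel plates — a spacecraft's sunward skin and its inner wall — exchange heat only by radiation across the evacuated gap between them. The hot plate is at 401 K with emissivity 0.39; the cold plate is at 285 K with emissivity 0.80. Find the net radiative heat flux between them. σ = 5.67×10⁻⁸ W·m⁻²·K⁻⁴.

For two infinite grey parallel plates, q = σ(T₁⁴ − T₂⁴)/(1/ε₁ + 1/ε₂ − 1).
T₁⁴ − T₂⁴ = 2.586×10¹⁰ − 6.598×10⁹ = 1.926×10¹⁰ K⁴.
1/ε₁ + 1/ε₂ − 1 = 2.564 + 1.250 − 1 = 2.814.
q = 5.67×10⁻⁸ × 1.926×10¹⁰ / 2.814.

q ≈ 388 W/m²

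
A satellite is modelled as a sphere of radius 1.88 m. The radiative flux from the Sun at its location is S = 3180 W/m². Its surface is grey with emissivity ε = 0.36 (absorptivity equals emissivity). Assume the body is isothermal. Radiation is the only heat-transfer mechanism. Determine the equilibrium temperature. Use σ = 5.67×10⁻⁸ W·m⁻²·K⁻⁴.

At equilibrium, absorbed power = emitted power.
Absorbing cross-section = πr² = 11.10 m²; emitting surface = 4πr² = 44.41 m² (ratio 4).
εS·A_cross = εσ·A_surf·T⁴  ⇒  T⁴ = S/(4σ)   (ε cancels).
T⁴ = 3180/(4·5.67×10⁻⁸) = 1.402×10¹⁰ K⁴.
T = (1.402×10¹⁰)^(1/4).

T ≈ 344 K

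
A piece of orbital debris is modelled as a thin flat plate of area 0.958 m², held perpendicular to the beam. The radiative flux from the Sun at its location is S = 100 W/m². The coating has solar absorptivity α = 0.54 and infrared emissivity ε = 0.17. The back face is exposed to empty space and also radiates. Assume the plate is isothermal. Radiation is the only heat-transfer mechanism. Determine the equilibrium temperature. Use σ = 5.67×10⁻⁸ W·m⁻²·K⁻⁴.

At equilibrium, absorbed power = emitted power.
Absorbing cross-section = A = 0.9580 m²; emitting surface = 2A = 1.916 m² (ratio 2).
αS·A_cross = εσ·A_surf·T⁴  ⇒  T⁴ = αS/(ε·2σ).
T⁴ = 0.540·100/(0.17·2·5.67×10⁻⁸) = 2.801×10⁹ K⁴.
T = (2.801×10⁹)^(1/4).

T ≈ 230 K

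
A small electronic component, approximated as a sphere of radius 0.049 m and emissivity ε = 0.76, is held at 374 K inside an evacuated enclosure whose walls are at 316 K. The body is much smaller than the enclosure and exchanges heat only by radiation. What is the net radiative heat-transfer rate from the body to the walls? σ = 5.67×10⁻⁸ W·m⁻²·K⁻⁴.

P_net ≈ 12.5 W

For a small grey body in a large enclosure: P_net = εσA(T_body⁴ − T_wall⁴).
A = 4πr² = 0.03017 m²; T_body⁴ − T_wall⁴ = 1.957×10¹⁰ − 9.971×10⁹ = 9.594×10⁹ K⁴.
|P_net| = 0.76·5.67×10⁻⁸·0.03017·9.594×10⁹.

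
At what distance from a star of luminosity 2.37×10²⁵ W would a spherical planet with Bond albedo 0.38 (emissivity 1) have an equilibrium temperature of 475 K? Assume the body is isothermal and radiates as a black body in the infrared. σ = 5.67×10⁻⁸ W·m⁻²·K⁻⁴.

d ≈ 1.01×10¹⁰ m

For an isothermal black-emitting sphere, (1−a)S·πr² = σ·4πr²·T⁴ ⇒ S = 4σT⁴/(1−a).
S = 4·5.67×10⁻⁸·(475)⁴/0.620 = 18620 W/m².
Flux falls as S = L/(4πd²), so d = √(L/(4πS)) = √(2.37×10²⁵/(4π·18620)).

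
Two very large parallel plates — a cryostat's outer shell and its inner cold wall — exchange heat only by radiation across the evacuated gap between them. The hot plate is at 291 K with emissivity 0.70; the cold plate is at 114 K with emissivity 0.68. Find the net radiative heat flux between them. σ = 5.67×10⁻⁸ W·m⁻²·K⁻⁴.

q ≈ 209 W/m²

For two infinite grey parallel plates, q = σ(T₁⁴ − T₂⁴)/(1/ε₁ + 1/ε₂ − 1).
T₁⁴ − T₂⁴ = 7.171×10⁹ − 1.689×10⁸ = 7.002×10⁹ K⁴.
1/ε₁ + 1/ε₂ − 1 = 1.429 + 1.471 − 1 = 1.899.
q = 5.67×10⁻⁸ × 7.002×10⁹ / 1.899.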